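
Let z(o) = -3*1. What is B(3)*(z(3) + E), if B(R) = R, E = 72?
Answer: 207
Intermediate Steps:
z(o) = -3
B(3)*(z(3) + E) = 3*(-3 + 72) = 3*69 = 207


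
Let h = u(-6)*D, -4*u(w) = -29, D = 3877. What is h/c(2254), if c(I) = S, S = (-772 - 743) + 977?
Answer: -112433/2152 ≈ -52.246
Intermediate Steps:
u(w) = 29/4 (u(w) = -1/4*(-29) = 29/4)
S = -538 (S = -1515 + 977 = -538)
c(I) = -538
h = 112433/4 (h = (29/4)*3877 = 112433/4 ≈ 28108.)
h/c(2254) = (112433/4)/(-538) = (112433/4)*(-1/538) = -112433/2152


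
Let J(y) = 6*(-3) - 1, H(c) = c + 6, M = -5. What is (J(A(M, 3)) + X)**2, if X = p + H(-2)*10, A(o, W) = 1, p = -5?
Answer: 256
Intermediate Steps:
H(c) = 6 + c
J(y) = -19 (J(y) = -18 - 1 = -19)
X = 35 (X = -5 + (6 - 2)*10 = -5 + 4*10 = -5 + 40 = 35)
(J(A(M, 3)) + X)**2 = (-19 + 35)**2 = 16**2 = 256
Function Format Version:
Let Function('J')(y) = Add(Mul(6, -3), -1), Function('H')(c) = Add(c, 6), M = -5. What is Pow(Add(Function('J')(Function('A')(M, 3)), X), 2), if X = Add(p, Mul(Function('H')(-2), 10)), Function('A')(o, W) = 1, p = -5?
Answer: 256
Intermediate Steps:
Function('H')(c) = Add(6, c)
Function('J')(y) = -19 (Function('J')(y) = Add(-18, -1) = -19)
X = 35 (X = Add(-5, Mul(Add(6, -2), 10)) = Add(-5, Mul(4, 10)) = Add(-5, 40) = 35)
Pow(Add(Function('J')(Function('A')(M, 3)), X), 2) = Pow(Add(-19, 35), 2) = Pow(16, 2) = 256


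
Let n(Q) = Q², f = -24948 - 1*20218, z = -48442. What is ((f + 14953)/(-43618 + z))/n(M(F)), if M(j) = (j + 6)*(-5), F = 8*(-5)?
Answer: 30213/2660534000 ≈ 1.1356e-5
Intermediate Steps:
F = -40
f = -45166 (f = -24948 - 20218 = -45166)
M(j) = -30 - 5*j (M(j) = (6 + j)*(-5) = -30 - 5*j)
((f + 14953)/(-43618 + z))/n(M(F)) = ((-45166 + 14953)/(-43618 - 48442))/((-30 - 5*(-40))²) = (-30213/(-92060))/((-30 + 200)²) = (-30213*(-1/92060))/(170²) = (30213/92060)/28900 = (30213/92060)*(1/28900) = 30213/2660534000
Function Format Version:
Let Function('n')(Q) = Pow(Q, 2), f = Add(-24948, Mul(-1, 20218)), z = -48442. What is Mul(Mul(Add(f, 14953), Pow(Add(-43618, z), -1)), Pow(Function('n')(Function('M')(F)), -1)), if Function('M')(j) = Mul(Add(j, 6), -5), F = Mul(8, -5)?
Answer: Rational(30213, 2660534000) ≈ 1.1356e-5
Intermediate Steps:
F = -40
f = -45166 (f = Add(-24948, -20218) = -45166)
Function('M')(j) = Add(-30, Mul(-5, j)) (Function('M')(j) = Mul(Add(6, j), -5) = Add(-30, Mul(-5, j)))
Mul(Mul(Add(f, 14953), Pow(Add(-43618, z), -1)), Pow(Function('n')(Function('M')(F)), -1)) = Mul(Mul(Add(-45166, 14953), Pow(Add(-43618, -48442), -1)), Pow(Pow(Add(-30, Mul(-5, -40)), 2), -1)) = Mul(Mul(-30213, Pow(-92060, -1)), Pow(Pow(Add(-30, 200), 2), -1)) = Mul(Mul(-30213, Rational(-1, 92060)), Pow(Pow(170, 2), -1)) = Mul(Rational(30213, 92060), Pow(28900, -1)) = Mul(Rational(30213, 92060), Rational(1, 28900)) = Rational(30213, 2660534000)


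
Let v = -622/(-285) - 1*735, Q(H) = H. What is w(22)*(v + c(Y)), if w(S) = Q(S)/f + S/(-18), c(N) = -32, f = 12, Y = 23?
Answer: -2397703/5130 ≈ -467.39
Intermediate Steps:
w(S) = S/36 (w(S) = S/12 + S/(-18) = S*(1/12) + S*(-1/18) = S/12 - S/18 = S/36)
v = -208853/285 (v = -622*(-1/285) - 735 = 622/285 - 735 = -208853/285 ≈ -732.82)
w(22)*(v + c(Y)) = ((1/36)*22)*(-208853/285 - 32) = (11/18)*(-217973/285) = -2397703/5130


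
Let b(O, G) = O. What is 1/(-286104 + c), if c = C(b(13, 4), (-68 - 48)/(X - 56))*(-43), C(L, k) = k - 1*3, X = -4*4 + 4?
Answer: -17/4862822 ≈ -3.4959e-6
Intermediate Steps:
X = -12 (X = -16 + 4 = -12)
C(L, k) = -3 + k (C(L, k) = k - 3 = -3 + k)
c = 946/17 (c = (-3 + (-68 - 48)/(-12 - 56))*(-43) = (-3 - 116/(-68))*(-43) = (-3 - 116*(-1/68))*(-43) = (-3 + 29/17)*(-43) = -22/17*(-43) = 946/17 ≈ 55.647)
1/(-286104 + c) = 1/(-286104 + 946/17) = 1/(-4862822/17) = -17/4862822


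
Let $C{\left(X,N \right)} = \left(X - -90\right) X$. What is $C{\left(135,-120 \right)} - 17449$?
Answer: $12926$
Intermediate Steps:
$C{\left(X,N \right)} = X \left(90 + X\right)$ ($C{\left(X,N \right)} = \left(X + 90\right) X = \left(90 + X\right) X = X \left(90 + X\right)$)
$C{\left(135,-120 \right)} - 17449 = 135 \left(90 + 135\right) - 17449 = 135 \cdot 225 - 17449 = 30375 - 17449 = 12926$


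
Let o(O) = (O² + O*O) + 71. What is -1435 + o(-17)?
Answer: -786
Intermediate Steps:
o(O) = 71 + 2*O² (o(O) = (O² + O²) + 71 = 2*O² + 71 = 71 + 2*O²)
-1435 + o(-17) = -1435 + (71 + 2*(-17)²) = -1435 + (71 + 2*289) = -1435 + (71 + 578) = -1435 + 649 = -786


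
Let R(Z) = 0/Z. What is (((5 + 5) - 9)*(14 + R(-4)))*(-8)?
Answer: -112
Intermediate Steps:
R(Z) = 0
(((5 + 5) - 9)*(14 + R(-4)))*(-8) = (((5 + 5) - 9)*(14 + 0))*(-8) = ((10 - 9)*14)*(-8) = (1*14)*(-8) = 14*(-8) = -112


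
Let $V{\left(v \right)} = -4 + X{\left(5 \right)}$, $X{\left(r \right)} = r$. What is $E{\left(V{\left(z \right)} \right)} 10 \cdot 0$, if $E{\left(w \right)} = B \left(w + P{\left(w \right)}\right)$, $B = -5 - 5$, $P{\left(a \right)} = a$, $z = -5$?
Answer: $0$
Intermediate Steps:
$V{\left(v \right)} = 1$ ($V{\left(v \right)} = -4 + 5 = 1$)
$B = -10$
$E{\left(w \right)} = - 20 w$ ($E{\left(w \right)} = - 10 \left(w + w\right) = - 10 \cdot 2 w = - 20 w$)
$E{\left(V{\left(z \right)} \right)} 10 \cdot 0 = \left(-20\right) 1 \cdot 10 \cdot 0 = \left(-20\right) 10 \cdot 0 = \left(-200\right) 0 = 0$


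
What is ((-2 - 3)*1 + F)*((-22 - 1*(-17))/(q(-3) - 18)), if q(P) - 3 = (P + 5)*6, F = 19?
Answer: 70/3 ≈ 23.333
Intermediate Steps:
q(P) = 33 + 6*P (q(P) = 3 + (P + 5)*6 = 3 + (5 + P)*6 = 3 + (30 + 6*P) = 33 + 6*P)
((-2 - 3)*1 + F)*((-22 - 1*(-17))/(q(-3) - 18)) = ((-2 - 3)*1 + 19)*((-22 - 1*(-17))/((33 + 6*(-3)) - 18)) = (-5*1 + 19)*((-22 + 17)/((33 - 18) - 18)) = (-5 + 19)*(-5/(15 - 18)) = 14*(-5/(-3)) = 14*(-5*(-⅓)) = 14*(5/3) = 70/3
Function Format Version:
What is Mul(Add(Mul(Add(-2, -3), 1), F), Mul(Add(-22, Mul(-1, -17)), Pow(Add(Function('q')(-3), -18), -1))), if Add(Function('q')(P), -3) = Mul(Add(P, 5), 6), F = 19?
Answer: Rational(70, 3) ≈ 23.333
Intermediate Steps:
Function('q')(P) = Add(33, Mul(6, P)) (Function('q')(P) = Add(3, Mul(Add(P, 5), 6)) = Add(3, Mul(Add(5, P), 6)) = Add(3, Add(30, Mul(6, P))) = Add(33, Mul(6, P)))
Mul(Add(Mul(Add(-2, -3), 1), F), Mul(Add(-22, Mul(-1, -17)), Pow(Add(Function('q')(-3), -18), -1))) = Mul(Add(Mul(Add(-2, -3), 1), 19), Mul(Add(-22, Mul(-1, -17)), Pow(Add(Add(33, Mul(6, -3)), -18), -1))) = Mul(Add(Mul(-5, 1), 19), Mul(Add(-22, 17), Pow(Add(Add(33, -18), -18), -1))) = Mul(Add(-5, 19), Mul(-5, Pow(Add(15, -18), -1))) = Mul(14, Mul(-5, Pow(-3, -1))) = Mul(14, Mul(-5, Rational(-1, 3))) = Mul(14, Rational(5, 3)) = Rational(70, 3)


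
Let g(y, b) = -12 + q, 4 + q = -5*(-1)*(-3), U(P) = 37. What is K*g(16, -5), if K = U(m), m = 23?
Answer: -1147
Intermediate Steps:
q = -19 (q = -4 - 5*(-1)*(-3) = -4 + 5*(-3) = -4 - 15 = -19)
g(y, b) = -31 (g(y, b) = -12 - 19 = -31)
K = 37
K*g(16, -5) = 37*(-31) = -1147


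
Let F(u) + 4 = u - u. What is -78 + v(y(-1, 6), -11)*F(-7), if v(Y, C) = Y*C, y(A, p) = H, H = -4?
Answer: -254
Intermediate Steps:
y(A, p) = -4
v(Y, C) = C*Y
F(u) = -4 (F(u) = -4 + (u - u) = -4 + 0 = -4)
-78 + v(y(-1, 6), -11)*F(-7) = -78 - 11*(-4)*(-4) = -78 + 44*(-4) = -78 - 176 = -254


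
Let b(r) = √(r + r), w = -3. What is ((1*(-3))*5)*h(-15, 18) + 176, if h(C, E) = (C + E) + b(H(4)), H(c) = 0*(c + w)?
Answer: 131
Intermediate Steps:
H(c) = 0 (H(c) = 0*(c - 3) = 0*(-3 + c) = 0)
b(r) = √2*√r (b(r) = √(2*r) = √2*√r)
h(C, E) = C + E (h(C, E) = (C + E) + √2*√0 = (C + E) + √2*0 = (C + E) + 0 = C + E)
((1*(-3))*5)*h(-15, 18) + 176 = ((1*(-3))*5)*(-15 + 18) + 176 = -3*5*3 + 176 = -15*3 + 176 = -45 + 176 = 131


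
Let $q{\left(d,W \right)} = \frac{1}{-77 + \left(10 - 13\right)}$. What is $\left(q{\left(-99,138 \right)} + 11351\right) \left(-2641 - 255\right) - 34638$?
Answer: $- \frac{164535489}{5} \approx -3.2907 \cdot 10^{7}$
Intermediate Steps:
$q{\left(d,W \right)} = - \frac{1}{80}$ ($q{\left(d,W \right)} = \frac{1}{-77 - 3} = \frac{1}{-80} = - \frac{1}{80}$)
$\left(q{\left(-99,138 \right)} + 11351\right) \left(-2641 - 255\right) - 34638 = \left(- \frac{1}{80} + 11351\right) \left(-2641 - 255\right) - 34638 = \frac{908079}{80} \left(-2896\right) - 34638 = - \frac{164362299}{5} - 34638 = - \frac{164535489}{5}$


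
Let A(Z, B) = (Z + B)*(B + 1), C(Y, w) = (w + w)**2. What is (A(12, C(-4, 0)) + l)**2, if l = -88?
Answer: 5776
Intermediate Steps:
C(Y, w) = 4*w**2 (C(Y, w) = (2*w)**2 = 4*w**2)
A(Z, B) = (1 + B)*(B + Z) (A(Z, B) = (B + Z)*(1 + B) = (1 + B)*(B + Z))
(A(12, C(-4, 0)) + l)**2 = ((4*0**2 + 12 + (4*0**2)**2 + (4*0**2)*12) - 88)**2 = ((4*0 + 12 + (4*0)**2 + (4*0)*12) - 88)**2 = ((0 + 12 + 0**2 + 0*12) - 88)**2 = ((0 + 12 + 0 + 0) - 88)**2 = (12 - 88)**2 = (-76)**2 = 5776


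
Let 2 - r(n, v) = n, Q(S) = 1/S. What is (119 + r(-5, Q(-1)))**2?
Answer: 15876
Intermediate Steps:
r(n, v) = 2 - n
(119 + r(-5, Q(-1)))**2 = (119 + (2 - 1*(-5)))**2 = (119 + (2 + 5))**2 = (119 + 7)**2 = 126**2 = 15876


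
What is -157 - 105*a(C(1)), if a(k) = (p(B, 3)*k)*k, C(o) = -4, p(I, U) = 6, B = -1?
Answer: -10237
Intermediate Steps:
a(k) = 6*k² (a(k) = (6*k)*k = 6*k²)
-157 - 105*a(C(1)) = -157 - 630*(-4)² = -157 - 630*16 = -157 - 105*96 = -157 - 10080 = -10237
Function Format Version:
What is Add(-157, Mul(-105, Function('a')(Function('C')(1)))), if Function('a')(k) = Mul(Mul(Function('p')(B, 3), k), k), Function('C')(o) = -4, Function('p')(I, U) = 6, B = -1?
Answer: -10237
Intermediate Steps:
Function('a')(k) = Mul(6, Pow(k, 2)) (Function('a')(k) = Mul(Mul(6, k), k) = Mul(6, Pow(k, 2)))
Add(-157, Mul(-105, Function('a')(Function('C')(1)))) = Add(-157, Mul(-105, Mul(6, Pow(-4, 2)))) = Add(-157, Mul(-105, Mul(6, 16))) = Add(-157, Mul(-105, 96)) = Add(-157, -10080) = -10237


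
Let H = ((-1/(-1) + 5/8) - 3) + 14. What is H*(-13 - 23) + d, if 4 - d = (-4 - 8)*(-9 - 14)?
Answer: -1453/2 ≈ -726.50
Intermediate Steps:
H = 101/8 (H = ((-1*(-1) + 5*(⅛)) - 3) + 14 = ((1 + 5/8) - 3) + 14 = (13/8 - 3) + 14 = -11/8 + 14 = 101/8 ≈ 12.625)
d = -272 (d = 4 - (-4 - 8)*(-9 - 14) = 4 - (-12)*(-23) = 4 - 1*276 = 4 - 276 = -272)
H*(-13 - 23) + d = 101*(-13 - 23)/8 - 272 = (101/8)*(-36) - 272 = -909/2 - 272 = -1453/2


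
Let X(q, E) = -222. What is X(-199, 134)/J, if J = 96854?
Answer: -111/48427 ≈ -0.0022921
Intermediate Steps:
X(-199, 134)/J = -222/96854 = -222*1/96854 = -111/48427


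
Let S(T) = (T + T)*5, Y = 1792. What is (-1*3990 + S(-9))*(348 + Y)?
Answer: -8731200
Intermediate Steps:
S(T) = 10*T (S(T) = (2*T)*5 = 10*T)
(-1*3990 + S(-9))*(348 + Y) = (-1*3990 + 10*(-9))*(348 + 1792) = (-3990 - 90)*2140 = -4080*2140 = -8731200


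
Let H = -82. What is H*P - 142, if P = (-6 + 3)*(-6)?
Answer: -1618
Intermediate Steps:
P = 18 (P = -3*(-6) = 18)
H*P - 142 = -82*18 - 142 = -1476 - 142 = -1618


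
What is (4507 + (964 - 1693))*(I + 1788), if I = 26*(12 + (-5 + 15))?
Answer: 8916080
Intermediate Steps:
I = 572 (I = 26*(12 + 10) = 26*22 = 572)
(4507 + (964 - 1693))*(I + 1788) = (4507 + (964 - 1693))*(572 + 1788) = (4507 - 729)*2360 = 3778*2360 = 8916080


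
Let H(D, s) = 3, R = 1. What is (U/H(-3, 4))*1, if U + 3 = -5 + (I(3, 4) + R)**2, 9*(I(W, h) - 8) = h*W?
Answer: 889/27 ≈ 32.926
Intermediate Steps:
I(W, h) = 8 + W*h/9 (I(W, h) = 8 + (h*W)/9 = 8 + (W*h)/9 = 8 + W*h/9)
U = 889/9 (U = -3 + (-5 + ((8 + (1/9)*3*4) + 1)**2) = -3 + (-5 + ((8 + 4/3) + 1)**2) = -3 + (-5 + (28/3 + 1)**2) = -3 + (-5 + (31/3)**2) = -3 + (-5 + 961/9) = -3 + 916/9 = 889/9 ≈ 98.778)
(U/H(-3, 4))*1 = ((889/9)/3)*1 = ((1/3)*(889/9))*1 = (889/27)*1 = 889/27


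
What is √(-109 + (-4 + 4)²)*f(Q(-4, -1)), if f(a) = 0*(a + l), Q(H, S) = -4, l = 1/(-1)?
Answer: 0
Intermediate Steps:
l = -1 (l = 1*(-1) = -1)
f(a) = 0 (f(a) = 0*(a - 1) = 0*(-1 + a) = 0)
√(-109 + (-4 + 4)²)*f(Q(-4, -1)) = √(-109 + (-4 + 4)²)*0 = √(-109 + 0²)*0 = √(-109 + 0)*0 = √(-109)*0 = (I*√109)*0 = 0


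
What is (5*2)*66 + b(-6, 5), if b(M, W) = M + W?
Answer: 659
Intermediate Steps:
(5*2)*66 + b(-6, 5) = (5*2)*66 + (-6 + 5) = 10*66 - 1 = 660 - 1 = 659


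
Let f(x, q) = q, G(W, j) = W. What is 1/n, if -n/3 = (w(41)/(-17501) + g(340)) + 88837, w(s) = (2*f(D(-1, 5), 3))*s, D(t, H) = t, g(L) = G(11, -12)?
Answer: -17501/4664785806 ≈ -3.7517e-6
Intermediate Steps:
g(L) = 11
w(s) = 6*s (w(s) = (2*3)*s = 6*s)
n = -4664785806/17501 (n = -3*(((6*41)/(-17501) + 11) + 88837) = -3*((246*(-1/17501) + 11) + 88837) = -3*((-246/17501 + 11) + 88837) = -3*(192265/17501 + 88837) = -3*1554928602/17501 = -4664785806/17501 ≈ -2.6654e+5)
1/n = 1/(-4664785806/17501) = -17501/4664785806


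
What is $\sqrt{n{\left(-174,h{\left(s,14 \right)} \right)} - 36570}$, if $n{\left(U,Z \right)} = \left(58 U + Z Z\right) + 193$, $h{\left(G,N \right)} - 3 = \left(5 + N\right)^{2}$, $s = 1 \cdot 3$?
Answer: $\sqrt{86027} \approx 293.3$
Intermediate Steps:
$s = 3$
$h{\left(G,N \right)} = 3 + \left(5 + N\right)^{2}$
$n{\left(U,Z \right)} = 193 + Z^{2} + 58 U$ ($n{\left(U,Z \right)} = \left(58 U + Z^{2}\right) + 193 = \left(Z^{2} + 58 U\right) + 193 = 193 + Z^{2} + 58 U$)
$\sqrt{n{\left(-174,h{\left(s,14 \right)} \right)} - 36570} = \sqrt{\left(193 + \left(3 + \left(5 + 14\right)^{2}\right)^{2} + 58 \left(-174\right)\right) - 36570} = \sqrt{\left(193 + \left(3 + 19^{2}\right)^{2} - 10092\right) - 36570} = \sqrt{\left(193 + \left(3 + 361\right)^{2} - 10092\right) - 36570} = \sqrt{\left(193 + 364^{2} - 10092\right) - 36570} = \sqrt{\left(193 + 132496 - 10092\right) - 36570} = \sqrt{122597 - 36570} = \sqrt{86027}$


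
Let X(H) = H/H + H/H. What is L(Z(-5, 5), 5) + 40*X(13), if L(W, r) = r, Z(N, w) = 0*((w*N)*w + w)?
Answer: 85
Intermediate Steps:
Z(N, w) = 0 (Z(N, w) = 0*((N*w)*w + w) = 0*(N*w² + w) = 0*(w + N*w²) = 0)
X(H) = 2 (X(H) = 1 + 1 = 2)
L(Z(-5, 5), 5) + 40*X(13) = 5 + 40*2 = 5 + 80 = 85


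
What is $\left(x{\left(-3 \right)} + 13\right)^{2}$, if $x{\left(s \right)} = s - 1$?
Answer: $81$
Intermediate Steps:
$x{\left(s \right)} = -1 + s$
$\left(x{\left(-3 \right)} + 13\right)^{2} = \left(\left(-1 - 3\right) + 13\right)^{2} = \left(-4 + 13\right)^{2} = 9^{2} = 81$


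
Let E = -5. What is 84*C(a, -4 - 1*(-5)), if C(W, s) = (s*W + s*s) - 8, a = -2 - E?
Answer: -336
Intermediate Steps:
a = 3 (a = -2 - 1*(-5) = -2 + 5 = 3)
C(W, s) = -8 + s² + W*s (C(W, s) = (W*s + s²) - 8 = (s² + W*s) - 8 = -8 + s² + W*s)
84*C(a, -4 - 1*(-5)) = 84*(-8 + (-4 - 1*(-5))² + 3*(-4 - 1*(-5))) = 84*(-8 + (-4 + 5)² + 3*(-4 + 5)) = 84*(-8 + 1² + 3*1) = 84*(-8 + 1 + 3) = 84*(-4) = -336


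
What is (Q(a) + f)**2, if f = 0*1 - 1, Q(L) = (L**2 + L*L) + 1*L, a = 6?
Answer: 5929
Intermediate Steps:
Q(L) = L + 2*L**2 (Q(L) = (L**2 + L**2) + L = 2*L**2 + L = L + 2*L**2)
f = -1 (f = 0 - 1 = -1)
(Q(a) + f)**2 = (6*(1 + 2*6) - 1)**2 = (6*(1 + 12) - 1)**2 = (6*13 - 1)**2 = (78 - 1)**2 = 77**2 = 5929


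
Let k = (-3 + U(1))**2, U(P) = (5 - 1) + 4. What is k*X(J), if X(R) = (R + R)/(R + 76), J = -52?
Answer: -325/3 ≈ -108.33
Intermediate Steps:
U(P) = 8 (U(P) = 4 + 4 = 8)
X(R) = 2*R/(76 + R) (X(R) = (2*R)/(76 + R) = 2*R/(76 + R))
k = 25 (k = (-3 + 8)**2 = 5**2 = 25)
k*X(J) = 25*(2*(-52)/(76 - 52)) = 25*(2*(-52)/24) = 25*(2*(-52)*(1/24)) = 25*(-13/3) = -325/3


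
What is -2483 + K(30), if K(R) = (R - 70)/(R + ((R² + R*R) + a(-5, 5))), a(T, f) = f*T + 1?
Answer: -2242169/903 ≈ -2483.0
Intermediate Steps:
a(T, f) = 1 + T*f (a(T, f) = T*f + 1 = 1 + T*f)
K(R) = (-70 + R)/(-24 + R + 2*R²) (K(R) = (R - 70)/(R + ((R² + R*R) + (1 - 5*5))) = (-70 + R)/(R + ((R² + R²) + (1 - 25))) = (-70 + R)/(R + (2*R² - 24)) = (-70 + R)/(R + (-24 + 2*R²)) = (-70 + R)/(-24 + R + 2*R²))
-2483 + K(30) = -2483 + (-70 + 30)/(-24 + 30 + 2*30²) = -2483 - 40/(-24 + 30 + 2*900) = -2483 - 40/(-24 + 30 + 1800) = -2483 - 40/1806 = -2483 + (1/1806)*(-40) = -2483 - 20/903 = -2242169/903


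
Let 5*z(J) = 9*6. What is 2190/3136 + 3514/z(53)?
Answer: 13804445/42336 ≈ 326.07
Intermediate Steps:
z(J) = 54/5 (z(J) = (9*6)/5 = (⅕)*54 = 54/5)
2190/3136 + 3514/z(53) = 2190/3136 + 3514/(54/5) = 2190*(1/3136) + 3514*(5/54) = 1095/1568 + 8785/27 = 13804445/42336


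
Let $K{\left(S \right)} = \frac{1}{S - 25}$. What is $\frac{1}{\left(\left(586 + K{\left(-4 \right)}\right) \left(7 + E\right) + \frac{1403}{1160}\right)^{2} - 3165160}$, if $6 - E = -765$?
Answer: $\frac{1345600}{279650101744718969} \approx 4.8117 \cdot 10^{-12}$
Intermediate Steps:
$K{\left(S \right)} = \frac{1}{-25 + S}$
$E = 771$ ($E = 6 - -765 = 6 + 765 = 771$)
$\frac{1}{\left(\left(586 + K{\left(-4 \right)}\right) \left(7 + E\right) + \frac{1403}{1160}\right)^{2} - 3165160} = \frac{1}{\left(\left(586 + \frac{1}{-25 - 4}\right) \left(7 + 771\right) + \frac{1403}{1160}\right)^{2} - 3165160} = \frac{1}{\left(\left(586 + \frac{1}{-29}\right) 778 + 1403 \cdot \frac{1}{1160}\right)^{2} - 3165160} = \frac{1}{\left(\left(586 - \frac{1}{29}\right) 778 + \frac{1403}{1160}\right)^{2} - 3165160} = \frac{1}{\left(\frac{16993}{29} \cdot 778 + \frac{1403}{1160}\right)^{2} - 3165160} = \frac{1}{\left(\frac{13220554}{29} + \frac{1403}{1160}\right)^{2} - 3165160} = \frac{1}{\left(\frac{528823563}{1160}\right)^{2} - 3165160} = \frac{1}{\frac{279654360784014969}{1345600} - 3165160} = \frac{1}{\frac{279650101744718969}{1345600}} = \frac{1345600}{279650101744718969}$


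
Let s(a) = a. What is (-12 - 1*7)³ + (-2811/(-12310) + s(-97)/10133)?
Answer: -855545370777/124737230 ≈ -6858.8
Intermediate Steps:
(-12 - 1*7)³ + (-2811/(-12310) + s(-97)/10133) = (-12 - 1*7)³ + (-2811/(-12310) - 97/10133) = (-12 - 7)³ + (-2811*(-1/12310) - 97*1/10133) = (-19)³ + (2811/12310 - 97/10133) = -6859 + 27289793/124737230 = -855545370777/124737230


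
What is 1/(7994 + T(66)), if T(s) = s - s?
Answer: 1/7994 ≈ 0.00012509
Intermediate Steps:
T(s) = 0
1/(7994 + T(66)) = 1/(7994 + 0) = 1/7994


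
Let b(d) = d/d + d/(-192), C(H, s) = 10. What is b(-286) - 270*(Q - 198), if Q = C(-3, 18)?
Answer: 4873199/96 ≈ 50763.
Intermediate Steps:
Q = 10
b(d) = 1 - d/192 (b(d) = 1 + d*(-1/192) = 1 - d/192)
b(-286) - 270*(Q - 198) = (1 - 1/192*(-286)) - 270*(10 - 198) = (1 + 143/96) - 270*(-188) = 239/96 + 50760 = 4873199/96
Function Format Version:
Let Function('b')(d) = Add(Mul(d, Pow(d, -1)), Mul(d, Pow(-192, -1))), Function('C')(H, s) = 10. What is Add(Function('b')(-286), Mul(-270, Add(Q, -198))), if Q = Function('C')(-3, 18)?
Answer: Rational(4873199, 96) ≈ 50763.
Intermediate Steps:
Q = 10
Function('b')(d) = Add(1, Mul(Rational(-1, 192), d)) (Function('b')(d) = Add(1, Mul(d, Rational(-1, 192))) = Add(1, Mul(Rational(-1, 192), d)))
Add(Function('b')(-286), Mul(-270, Add(Q, -198))) = Add(Add(1, Mul(Rational(-1, 192), -286)), Mul(-270, Add(10, -198))) = Add(Add(1, Rational(143, 96)), Mul(-270, -188)) = Add(Rational(239, 96), 50760) = Rational(4873199, 96)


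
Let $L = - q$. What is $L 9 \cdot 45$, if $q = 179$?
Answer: $-72495$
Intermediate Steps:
$L = -179$ ($L = \left(-1\right) 179 = -179$)
$L 9 \cdot 45 = \left(-179\right) 9 \cdot 45 = \left(-1611\right) 45 = -72495$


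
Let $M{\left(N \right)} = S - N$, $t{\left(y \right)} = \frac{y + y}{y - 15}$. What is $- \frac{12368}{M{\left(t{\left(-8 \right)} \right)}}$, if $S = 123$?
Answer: $- \frac{284464}{2813} \approx -101.12$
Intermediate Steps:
$t{\left(y \right)} = \frac{2 y}{-15 + y}$
$M{\left(N \right)} = 123 - N$
$- \frac{12368}{M{\left(t{\left(-8 \right)} \right)}} = - \frac{12368}{123 - 2 \left(-8\right) \frac{1}{-15 - 8}} = - \frac{12368}{123 - 2 \left(-8\right) \frac{1}{-23}} = - \frac{12368}{123 - 2 \left(-8\right) \left(- \frac{1}{23}\right)} = - \frac{12368}{123 - \frac{16}{23}} = - \frac{12368}{\frac{2813}{23}} = \left(-12368\right) \frac{23}{2813} = - \frac{284464}{2813}$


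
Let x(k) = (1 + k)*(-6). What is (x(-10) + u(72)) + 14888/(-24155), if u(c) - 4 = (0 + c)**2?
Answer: 126605622/24155 ≈ 5241.4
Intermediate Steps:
x(k) = -6 - 6*k
u(c) = 4 + c**2 (u(c) = 4 + (0 + c)**2 = 4 + c**2)
(x(-10) + u(72)) + 14888/(-24155) = ((-6 - 6*(-10)) + (4 + 72**2)) + 14888/(-24155) = ((-6 + 60) + (4 + 5184)) + 14888*(-1/24155) = (54 + 5188) - 14888/24155 = 5242 - 14888/24155 = 126605622/24155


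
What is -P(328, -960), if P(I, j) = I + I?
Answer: -656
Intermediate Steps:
P(I, j) = 2*I
-P(328, -960) = -2*328 = -1*656 = -656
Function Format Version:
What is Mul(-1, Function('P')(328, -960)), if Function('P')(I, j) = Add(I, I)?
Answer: -656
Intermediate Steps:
Function('P')(I, j) = Mul(2, I)
Mul(-1, Function('P')(328, -960)) = Mul(-1, Mul(2, 328)) = Mul(-1, 656) = -656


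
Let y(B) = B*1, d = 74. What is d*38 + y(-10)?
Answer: 2802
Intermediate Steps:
y(B) = B
d*38 + y(-10) = 74*38 - 10 = 2812 - 10 = 2802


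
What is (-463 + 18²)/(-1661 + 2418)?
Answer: -139/757 ≈ -0.18362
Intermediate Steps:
(-463 + 18²)/(-1661 + 2418) = (-463 + 324)/757 = -139*1/757 = -139/757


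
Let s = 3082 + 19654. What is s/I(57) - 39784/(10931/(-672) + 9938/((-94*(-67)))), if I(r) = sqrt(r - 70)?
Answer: 84188036352/31082551 - 22736*I*sqrt(13)/13 ≈ 2708.5 - 6305.8*I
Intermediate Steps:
I(r) = sqrt(-70 + r)
s = 22736
s/I(57) - 39784/(10931/(-672) + 9938/((-94*(-67)))) = 22736/(sqrt(-70 + 57)) - 39784/(10931/(-672) + 9938/((-94*(-67)))) = 22736/(sqrt(-13)) - 39784/(10931*(-1/672) + 9938/6298) = 22736/((I*sqrt(13))) - 39784/(-10931/672 + 9938*(1/6298)) = 22736*(-I*sqrt(13)/13) - 39784/(-10931/672 + 4969/3149) = -22736*I*sqrt(13)/13 - 39784/(-31082551/2116128) = -22736*I*sqrt(13)/13 - 39784*(-2116128/31082551) = -22736*I*sqrt(13)/13 + 84188036352/31082551 = 84188036352/31082551 - 22736*I*sqrt(13)/13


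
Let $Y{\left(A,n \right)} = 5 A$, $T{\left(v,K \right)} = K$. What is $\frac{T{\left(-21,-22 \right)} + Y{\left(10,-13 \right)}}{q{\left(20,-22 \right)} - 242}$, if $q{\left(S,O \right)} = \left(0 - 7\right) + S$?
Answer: $- \frac{28}{229} \approx -0.12227$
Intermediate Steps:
$q{\left(S,O \right)} = -7 + S$
$\frac{T{\left(-21,-22 \right)} + Y{\left(10,-13 \right)}}{q{\left(20,-22 \right)} - 242} = \frac{-22 + 5 \cdot 10}{\left(-7 + 20\right) - 242} = \frac{-22 + 50}{13 - 242} = \frac{28}{-229} = 28 \left(- \frac{1}{229}\right) = - \frac{28}{229}$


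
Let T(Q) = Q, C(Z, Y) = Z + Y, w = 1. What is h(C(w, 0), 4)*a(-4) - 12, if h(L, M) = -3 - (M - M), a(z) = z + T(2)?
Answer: -6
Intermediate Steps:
C(Z, Y) = Y + Z
a(z) = 2 + z (a(z) = z + 2 = 2 + z)
h(L, M) = -3 (h(L, M) = -3 - 1*0 = -3 + 0 = -3)
h(C(w, 0), 4)*a(-4) - 12 = -3*(2 - 4) - 12 = -3*(-2) - 12 = 6 - 12 = -6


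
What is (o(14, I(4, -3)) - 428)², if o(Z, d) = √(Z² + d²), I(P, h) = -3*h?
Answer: (428 - √277)² ≈ 1.6921e+5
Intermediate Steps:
(o(14, I(4, -3)) - 428)² = (√(14² + (-3*(-3))²) - 428)² = (√(196 + 9²) - 428)² = (√(196 + 81) - 428)² = (√277 - 428)² = (-428 + √277)²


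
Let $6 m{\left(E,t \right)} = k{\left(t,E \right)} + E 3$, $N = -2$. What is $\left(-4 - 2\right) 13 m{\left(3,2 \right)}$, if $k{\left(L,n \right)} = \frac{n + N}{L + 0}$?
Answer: $- \frac{247}{2} \approx -123.5$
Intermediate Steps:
$k{\left(L,n \right)} = \frac{-2 + n}{L}$ ($k{\left(L,n \right)} = \frac{n - 2}{L + 0} = \frac{-2 + n}{L}$)
$m{\left(E,t \right)} = \frac{E}{2} + \frac{-2 + E}{6 t}$ ($m{\left(E,t \right)} = \frac{\frac{-2 + E}{t} + E 3}{6} = \frac{\frac{-2 + E}{t} + 3 E}{6} = \frac{3 E + \frac{-2 + E}{t}}{6} = \frac{E}{2} + \frac{-2 + E}{6 t}$)
$\left(-4 - 2\right) 13 m{\left(3,2 \right)} = \left(-4 - 2\right) 13 \frac{-2 + 3 + 3 \cdot 3 \cdot 2}{6 \cdot 2} = \left(-4 - 2\right) 13 \cdot \frac{1}{6} \cdot \frac{1}{2} \left(-2 + 3 + 18\right) = \left(-6\right) 13 \cdot \frac{1}{6} \cdot \frac{1}{2} \cdot 19 = \left(-78\right) \frac{19}{12} = - \frac{247}{2}$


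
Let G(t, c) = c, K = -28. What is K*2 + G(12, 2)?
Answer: -54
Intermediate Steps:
K*2 + G(12, 2) = -28*2 + 2 = -56 + 2 = -54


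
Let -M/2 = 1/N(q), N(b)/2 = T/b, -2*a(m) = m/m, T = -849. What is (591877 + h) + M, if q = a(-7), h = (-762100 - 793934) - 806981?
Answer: -3007392325/1698 ≈ -1.7711e+6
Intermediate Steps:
h = -2363015 (h = -1556034 - 806981 = -2363015)
a(m) = -½ (a(m) = -m/(2*m) = -½*1 = -½)
q = -½ ≈ -0.50000
N(b) = -1698/b (N(b) = 2*(-849/b) = -1698/b)
M = -1/1698 (M = -2/((-1698/(-½))) = -2/((-1698*(-2))) = -2/3396 = -2*1/3396 = -1/1698 ≈ -0.00058893)
(591877 + h) + M = (591877 - 2363015) - 1/1698 = -1771138 - 1/1698 = -3007392325/1698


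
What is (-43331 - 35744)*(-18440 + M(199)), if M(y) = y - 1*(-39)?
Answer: 1439323150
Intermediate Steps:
M(y) = 39 + y (M(y) = y + 39 = 39 + y)
(-43331 - 35744)*(-18440 + M(199)) = (-43331 - 35744)*(-18440 + (39 + 199)) = -79075*(-18440 + 238) = -79075*(-18202) = 1439323150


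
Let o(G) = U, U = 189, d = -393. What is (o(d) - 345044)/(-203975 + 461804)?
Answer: -344855/257829 ≈ -1.3375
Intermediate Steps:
o(G) = 189
(o(d) - 345044)/(-203975 + 461804) = (189 - 345044)/(-203975 + 461804) = -344855/257829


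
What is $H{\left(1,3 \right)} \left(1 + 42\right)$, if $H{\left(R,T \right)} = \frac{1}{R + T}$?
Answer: $\frac{43}{4} \approx 10.75$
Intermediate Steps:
$H{\left(1,3 \right)} \left(1 + 42\right) = \frac{1 + 42}{1 + 3} = \frac{1}{4} \cdot 43 = \frac{43}{4}$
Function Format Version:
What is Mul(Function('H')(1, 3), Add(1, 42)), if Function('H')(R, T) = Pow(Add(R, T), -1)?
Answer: Rational(43, 4) ≈ 10.750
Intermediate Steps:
Mul(Function('H')(1, 3), Add(1, 42)) = Mul(Pow(Add(1, 3), -1), Add(1, 42)) = Mul(Pow(4, -1), 43) = Mul(Rational(1, 4), 43) = Rational(43, 4)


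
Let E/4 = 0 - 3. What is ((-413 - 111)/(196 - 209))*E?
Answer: -6288/13 ≈ -483.69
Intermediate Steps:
E = -12 (E = 4*(0 - 3) = 4*(-3) = -12)
((-413 - 111)/(196 - 209))*E = ((-413 - 111)/(196 - 209))*(-12) = -524/(-13)*(-12) = -524*(-1/13)*(-12) = (524/13)*(-12) = -6288/13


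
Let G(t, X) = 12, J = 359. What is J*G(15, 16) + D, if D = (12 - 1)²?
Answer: 4429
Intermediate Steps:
D = 121 (D = 11² = 121)
J*G(15, 16) + D = 359*12 + 121 = 4308 + 121 = 4429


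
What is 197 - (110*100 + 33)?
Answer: -10836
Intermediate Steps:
197 - (110*100 + 33) = 197 - (11000 + 33) = 197 - 1*11033 = 197 - 11033 = -10836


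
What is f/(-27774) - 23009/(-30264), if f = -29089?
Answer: 253233577/140092056 ≈ 1.8076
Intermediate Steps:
f/(-27774) - 23009/(-30264) = -29089/(-27774) - 23009/(-30264) = -29089*(-1/27774) - 23009*(-1/30264) = 29089/27774 + 23009/30264 = 253233577/140092056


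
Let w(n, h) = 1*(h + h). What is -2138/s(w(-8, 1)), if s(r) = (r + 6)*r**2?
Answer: -1069/16 ≈ -66.813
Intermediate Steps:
w(n, h) = 2*h (w(n, h) = 1*(2*h) = 2*h)
s(r) = r**2*(6 + r) (s(r) = (6 + r)*r**2 = r**2*(6 + r))
-2138/s(w(-8, 1)) = -2138*1/(4*(6 + 2*1)) = -2138*1/(4*(6 + 2)) = -2138/(4*8) = -2138/32 = -2138*1/32 = -1069/16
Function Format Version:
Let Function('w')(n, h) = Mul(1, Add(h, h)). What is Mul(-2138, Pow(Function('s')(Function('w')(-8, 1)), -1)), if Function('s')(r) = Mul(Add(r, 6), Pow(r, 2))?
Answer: Rational(-1069, 16) ≈ -66.813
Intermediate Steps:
Function('w')(n, h) = Mul(2, h) (Function('w')(n, h) = Mul(1, Mul(2, h)) = Mul(2, h))
Function('s')(r) = Mul(Pow(r, 2), Add(6, r)) (Function('s')(r) = Mul(Add(6, r), Pow(r, 2)) = Mul(Pow(r, 2), Add(6, r)))
Mul(-2138, Pow(Function('s')(Function('w')(-8, 1)), -1)) = Mul(-2138, Pow(Mul(Pow(Mul(2, 1), 2), Add(6, Mul(2, 1))), -1)) = Mul(-2138, Pow(Mul(Pow(2, 2), Add(6, 2)), -1)) = Mul(-2138, Pow(Mul(4, 8), -1)) = Mul(-2138, Pow(32, -1)) = Mul(-2138, Rational(1, 32)) = Rational(-1069, 16)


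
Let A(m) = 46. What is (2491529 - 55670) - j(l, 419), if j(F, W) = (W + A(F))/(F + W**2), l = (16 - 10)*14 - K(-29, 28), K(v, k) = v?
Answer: 142639031167/58558 ≈ 2.4359e+6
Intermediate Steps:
l = 113 (l = (16 - 10)*14 - 1*(-29) = 6*14 + 29 = 84 + 29 = 113)
j(F, W) = (46 + W)/(F + W**2) (j(F, W) = (W + 46)/(F + W**2) = (46 + W)/(F + W**2))
(2491529 - 55670) - j(l, 419) = (2491529 - 55670) - (46 + 419)/(113 + 419**2) = 2435859 - 465/(113 + 175561) = 2435859 - 465/175674 = 2435859 - 1*155/58558 = 2435859 - 155/58558 = 142639031167/58558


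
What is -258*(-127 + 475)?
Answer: -89784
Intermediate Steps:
-258*(-127 + 475) = -258*348 = -89784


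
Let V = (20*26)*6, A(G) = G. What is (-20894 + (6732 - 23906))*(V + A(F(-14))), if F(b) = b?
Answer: -118239208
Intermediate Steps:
V = 3120 (V = 520*6 = 3120)
(-20894 + (6732 - 23906))*(V + A(F(-14))) = (-20894 + (6732 - 23906))*(3120 - 14) = (-20894 - 17174)*3106 = -38068*3106 = -118239208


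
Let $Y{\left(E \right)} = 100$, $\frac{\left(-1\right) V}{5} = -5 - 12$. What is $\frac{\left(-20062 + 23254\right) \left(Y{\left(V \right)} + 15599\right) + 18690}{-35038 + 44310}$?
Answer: $\frac{25064949}{4636} \approx 5406.6$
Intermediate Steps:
$V = 85$ ($V = - 5 \left(-5 - 12\right) = \left(-5\right) \left(-17\right) = 85$)
$\frac{\left(-20062 + 23254\right) \left(Y{\left(V \right)} + 15599\right) + 18690}{-35038 + 44310} = \frac{\left(-20062 + 23254\right) \left(100 + 15599\right) + 18690}{-35038 + 44310} = \frac{3192 \cdot 15699 + 18690}{9272} = \left(50111208 + 18690\right) \frac{1}{9272} = 50129898 \cdot \frac{1}{9272} = \frac{25064949}{4636}$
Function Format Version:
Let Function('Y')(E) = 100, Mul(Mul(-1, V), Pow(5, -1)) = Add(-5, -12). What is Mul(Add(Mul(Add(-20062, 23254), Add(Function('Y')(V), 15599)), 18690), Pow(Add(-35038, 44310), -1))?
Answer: Rational(25064949, 4636) ≈ 5406.6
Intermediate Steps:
V = 85 (V = Mul(-5, Add(-5, -12)) = Mul(-5, -17) = 85)
Mul(Add(Mul(Add(-20062, 23254), Add(Function('Y')(V), 15599)), 18690), Pow(Add(-35038, 44310), -1)) = Mul(Add(Mul(Add(-20062, 23254), Add(100, 15599)), 18690), Pow(Add(-35038, 44310), -1)) = Mul(Add(Mul(3192, 15699), 18690), Pow(9272, -1)) = Mul(Add(50111208, 18690), Rational(1, 9272)) = Mul(50129898, Rational(1, 9272)) = Rational(25064949, 4636)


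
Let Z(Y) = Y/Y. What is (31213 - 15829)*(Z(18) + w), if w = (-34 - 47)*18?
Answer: -22414488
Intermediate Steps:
w = -1458 (w = -81*18 = -1458)
Z(Y) = 1
(31213 - 15829)*(Z(18) + w) = (31213 - 15829)*(1 - 1458) = 15384*(-1457) = -22414488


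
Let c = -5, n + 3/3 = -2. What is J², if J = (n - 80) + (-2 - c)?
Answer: 6400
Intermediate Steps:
n = -3 (n = -1 - 2 = -3)
J = -80 (J = (-3 - 80) + (-2 - 1*(-5)) = -83 + (-2 + 5) = -83 + 3 = -80)
J² = (-80)² = 6400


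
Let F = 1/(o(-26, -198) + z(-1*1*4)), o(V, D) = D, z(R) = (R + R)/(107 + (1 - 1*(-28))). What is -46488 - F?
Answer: -156525079/3367 ≈ -46488.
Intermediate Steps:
z(R) = R/68 (z(R) = (2*R)/(107 + (1 + 28)) = (2*R)/(107 + 29) = (2*R)/136 = (2*R)*(1/136) = R/68)
F = -17/3367 (F = 1/(-198 + (-1*1*4)/68) = 1/(-198 + (-1*4)/68) = 1/(-198 + (1/68)*(-4)) = 1/(-198 - 1/17) = 1/(-3367/17) = -17/3367 ≈ -0.0050490)
-46488 - F = -46488 - 1*(-17/3367) = -46488 + 17/3367 = -156525079/3367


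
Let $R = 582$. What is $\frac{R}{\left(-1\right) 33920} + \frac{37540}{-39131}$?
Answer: $- \frac{648065521}{663661760} \approx -0.9765$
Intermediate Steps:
$\frac{R}{\left(-1\right) 33920} + \frac{37540}{-39131} = \frac{582}{\left(-1\right) 33920} + \frac{37540}{-39131} = \frac{582}{-33920} + 37540 \left(- \frac{1}{39131}\right) = 582 \left(- \frac{1}{33920}\right) - \frac{37540}{39131} = - \frac{291}{16960} - \frac{37540}{39131} = - \frac{648065521}{663661760}$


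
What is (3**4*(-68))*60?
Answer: -330480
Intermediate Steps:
(3**4*(-68))*60 = (81*(-68))*60 = -5508*60 = -330480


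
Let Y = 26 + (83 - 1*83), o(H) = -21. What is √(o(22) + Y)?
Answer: √5 ≈ 2.2361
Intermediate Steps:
Y = 26 (Y = 26 + (83 - 83) = 26 + 0 = 26)
√(o(22) + Y) = √(-21 + 26) = √5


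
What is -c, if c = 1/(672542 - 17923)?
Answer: -1/654619 ≈ -1.5276e-6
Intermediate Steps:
c = 1/654619 ≈ 1.5276e-6
-c = -1*1/654619 = -1/654619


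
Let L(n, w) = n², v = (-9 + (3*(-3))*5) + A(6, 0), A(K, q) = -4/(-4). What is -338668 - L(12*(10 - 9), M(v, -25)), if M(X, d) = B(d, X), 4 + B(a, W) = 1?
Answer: -338812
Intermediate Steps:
B(a, W) = -3 (B(a, W) = -4 + 1 = -3)
A(K, q) = 1 (A(K, q) = -4*(-¼) = 1)
v = -53 (v = (-9 + (3*(-3))*5) + 1 = (-9 - 9*5) + 1 = (-9 - 45) + 1 = -54 + 1 = -53)
M(X, d) = -3
-338668 - L(12*(10 - 9), M(v, -25)) = -338668 - (12*(10 - 9))² = -338668 - (12*1)² = -338668 - 1*12² = -338668 - 1*144 = -338668 - 144 = -338812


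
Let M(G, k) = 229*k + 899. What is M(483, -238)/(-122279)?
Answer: 53603/122279 ≈ 0.43837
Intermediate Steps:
M(G, k) = 899 + 229*k
M(483, -238)/(-122279) = (899 + 229*(-238))/(-122279) = (899 - 54502)*(-1/122279) = -53603*(-1/122279) = 53603/122279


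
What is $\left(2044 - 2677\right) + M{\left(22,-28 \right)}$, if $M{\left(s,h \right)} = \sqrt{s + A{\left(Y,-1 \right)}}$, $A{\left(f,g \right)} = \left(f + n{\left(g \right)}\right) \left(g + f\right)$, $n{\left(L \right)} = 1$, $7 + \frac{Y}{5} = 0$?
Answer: $-633 + \sqrt{1246} \approx -597.7$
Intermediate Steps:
$Y = -35$ ($Y = -35 + 5 \cdot 0 = -35 + 0 = -35$)
$A{\left(f,g \right)} = \left(1 + f\right) \left(f + g\right)$ ($A{\left(f,g \right)} = \left(f + 1\right) \left(g + f\right) = \left(1 + f\right) \left(f + g\right)$)
$M{\left(s,h \right)} = \sqrt{1224 + s}$ ($M{\left(s,h \right)} = \sqrt{s - \left(1 - 1225\right)} = \sqrt{s + \left(-35 - 1 + 1225 + 35\right)} = \sqrt{s + 1224} = \sqrt{1224 + s}$)
$\left(2044 - 2677\right) + M{\left(22,-28 \right)} = \left(2044 - 2677\right) + \sqrt{1224 + 22} = -633 + \sqrt{1246}$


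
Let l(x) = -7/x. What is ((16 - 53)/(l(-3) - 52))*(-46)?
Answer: -5106/149 ≈ -34.268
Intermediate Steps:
((16 - 53)/(l(-3) - 52))*(-46) = ((16 - 53)/(-7/(-3) - 52))*(-46) = -37/(-7*(-1/3) - 52)*(-46) = -37/(7/3 - 52)*(-46) = -37/(-149/3)*(-46) = -37*(-3/149)*(-46) = (111/149)*(-46) = -5106/149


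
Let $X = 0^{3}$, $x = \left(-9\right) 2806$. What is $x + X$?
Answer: $-25254$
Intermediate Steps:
$x = -25254$
$X = 0$
$x + X = -25254 + 0 = -25254$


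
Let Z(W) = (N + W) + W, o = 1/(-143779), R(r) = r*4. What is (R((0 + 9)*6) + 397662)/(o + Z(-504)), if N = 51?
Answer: -28603250481/68798252 ≈ -415.76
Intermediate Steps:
R(r) = 4*r
o = -1/143779 ≈ -6.9551e-6
Z(W) = 51 + 2*W (Z(W) = (51 + W) + W = 51 + 2*W)
(R((0 + 9)*6) + 397662)/(o + Z(-504)) = (4*((0 + 9)*6) + 397662)/(-1/143779 + (51 + 2*(-504))) = (4*(9*6) + 397662)/(-1/143779 + (51 - 1008)) = (4*54 + 397662)/(-1/143779 - 957) = (216 + 397662)/(-137596504/143779) = 397878*(-143779/137596504) = -28603250481/68798252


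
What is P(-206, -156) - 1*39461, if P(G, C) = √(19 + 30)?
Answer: -39454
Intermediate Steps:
P(G, C) = 7 (P(G, C) = √49 = 7)
P(-206, -156) - 1*39461 = 7 - 1*39461 = 7 - 39461 = -39454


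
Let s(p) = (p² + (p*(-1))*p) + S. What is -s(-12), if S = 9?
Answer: -9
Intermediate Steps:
s(p) = 9 (s(p) = (p² + (p*(-1))*p) + 9 = (p² + (-p)*p) + 9 = (p² - p²) + 9 = 0 + 9 = 9)
-s(-12) = -1*9 = -9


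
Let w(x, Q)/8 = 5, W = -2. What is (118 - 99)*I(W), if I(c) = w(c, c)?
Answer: 760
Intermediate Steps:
w(x, Q) = 40 (w(x, Q) = 8*5 = 40)
I(c) = 40
(118 - 99)*I(W) = (118 - 99)*40 = 19*40 = 760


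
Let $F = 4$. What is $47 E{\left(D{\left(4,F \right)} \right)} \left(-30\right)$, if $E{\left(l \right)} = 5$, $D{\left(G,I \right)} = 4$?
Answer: $-7050$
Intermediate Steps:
$47 E{\left(D{\left(4,F \right)} \right)} \left(-30\right) = 47 \cdot 5 \left(-30\right) = 235 \left(-30\right) = -7050$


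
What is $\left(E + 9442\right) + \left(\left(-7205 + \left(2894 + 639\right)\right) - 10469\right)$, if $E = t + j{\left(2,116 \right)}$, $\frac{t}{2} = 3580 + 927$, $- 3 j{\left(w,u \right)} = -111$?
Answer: $4352$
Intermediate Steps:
$j{\left(w,u \right)} = 37$ ($j{\left(w,u \right)} = \left(- \frac{1}{3}\right) \left(-111\right) = 37$)
$t = 9014$ ($t = 2 \left(3580 + 927\right) = 2 \cdot 4507 = 9014$)
$E = 9051$ ($E = 9014 + 37 = 9051$)
$\left(E + 9442\right) + \left(\left(-7205 + \left(2894 + 639\right)\right) - 10469\right) = \left(9051 + 9442\right) + \left(\left(-7205 + \left(2894 + 639\right)\right) - 10469\right) = 18493 + \left(\left(-7205 + 3533\right) - 10469\right) = 18493 - 14141 = 4352$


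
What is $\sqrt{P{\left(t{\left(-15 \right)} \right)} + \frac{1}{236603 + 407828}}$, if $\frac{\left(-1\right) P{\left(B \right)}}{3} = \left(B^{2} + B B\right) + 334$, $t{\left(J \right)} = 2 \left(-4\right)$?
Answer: $\frac{i \sqrt{575593760228315}}{644431} \approx 37.229 i$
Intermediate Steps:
$t{\left(J \right)} = -8$
$P{\left(B \right)} = -1002 - 6 B^{2}$ ($P{\left(B \right)} = - 3 \left(\left(B^{2} + B B\right) + 334\right) = - 3 \left(\left(B^{2} + B^{2}\right) + 334\right) = - 3 \left(2 B^{2} + 334\right) = - 3 \left(334 + 2 B^{2}\right) = -1002 - 6 B^{2}$)
$\sqrt{P{\left(t{\left(-15 \right)} \right)} + \frac{1}{236603 + 407828}} = \sqrt{\left(-1002 - 6 \left(-8\right)^{2}\right) + \frac{1}{236603 + 407828}} = \sqrt{\left(-1002 - 384\right) + \frac{1}{644431}} = \sqrt{-1386 + \frac{1}{644431}} = \sqrt{- \frac{893181365}{644431}} = \frac{i \sqrt{575593760228315}}{644431}$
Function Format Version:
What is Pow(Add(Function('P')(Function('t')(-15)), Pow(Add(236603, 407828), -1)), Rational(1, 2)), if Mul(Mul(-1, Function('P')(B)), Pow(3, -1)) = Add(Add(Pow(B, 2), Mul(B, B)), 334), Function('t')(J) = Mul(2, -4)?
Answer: Mul(Rational(1, 644431), I, Pow(575593760228315, Rational(1, 2))) ≈ Mul(37.229, I)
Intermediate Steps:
Function('t')(J) = -8
Function('P')(B) = Add(-1002, Mul(-6, Pow(B, 2))) (Function('P')(B) = Mul(-3, Add(Add(Pow(B, 2), Mul(B, B)), 334)) = Mul(-3, Add(Add(Pow(B, 2), Pow(B, 2)), 334)) = Mul(-3, Add(Mul(2, Pow(B, 2)), 334)) = Mul(-3, Add(334, Mul(2, Pow(B, 2)))) = Add(-1002, Mul(-6, Pow(B, 2))))
Pow(Add(Function('P')(Function('t')(-15)), Pow(Add(236603, 407828), -1)), Rational(1, 2)) = Pow(Add(Add(-1002, Mul(-6, Pow(-8, 2))), Pow(Add(236603, 407828), -1)), Rational(1, 2)) = Pow(Add(Add(-1002, Mul(-6, 64)), Pow(644431, -1)), Rational(1, 2)) = Pow(Add(Add(-1002, -384), Rational(1, 644431)), Rational(1, 2)) = Pow(Add(-1386, Rational(1, 644431)), Rational(1, 2)) = Pow(Rational(-893181365, 644431), Rational(1, 2)) = Mul(Rational(1, 644431), I, Pow(575593760228315, Rational(1, 2)))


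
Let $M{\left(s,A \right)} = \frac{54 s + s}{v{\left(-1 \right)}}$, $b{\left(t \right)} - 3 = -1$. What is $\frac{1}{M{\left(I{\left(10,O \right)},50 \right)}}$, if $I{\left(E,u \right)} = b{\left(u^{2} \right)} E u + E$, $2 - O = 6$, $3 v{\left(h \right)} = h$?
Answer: $\frac{1}{11550} \approx 8.658 \cdot 10^{-5}$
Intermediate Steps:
$v{\left(h \right)} = \frac{h}{3}$
$O = -4$ ($O = 2 - 6 = -4$)
$b{\left(t \right)} = 2$ ($b{\left(t \right)} = 3 - 1 = 2$)
$I{\left(E,u \right)} = E + 2 E u$ ($I{\left(E,u \right)} = 2 E u + E = E + 2 E u$)
$M{\left(s,A \right)} = - 165 s$ ($M{\left(s,A \right)} = \frac{54 s + s}{\frac{1}{3} \left(-1\right)} = \frac{55 s}{- \frac{1}{3}} = 55 s \left(-3\right) = - 165 s$)
$\frac{1}{M{\left(I{\left(10,O \right)},50 \right)}} = \frac{1}{\left(-165\right) 10 \left(1 + 2 \left(-4\right)\right)} = \frac{1}{\left(-165\right) 10 \left(1 - 8\right)} = \frac{1}{\left(-165\right) 10 \left(-7\right)} = \frac{1}{\left(-165\right) \left(-70\right)} = \frac{1}{11550}$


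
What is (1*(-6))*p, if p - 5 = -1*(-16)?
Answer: -126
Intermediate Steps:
p = 21 (p = 5 - 1*(-16) = 5 + 16 = 21)
(1*(-6))*p = (1*(-6))*21 = -6*21 = -126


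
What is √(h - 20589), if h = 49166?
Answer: 41*√17 ≈ 169.05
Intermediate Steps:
√(h - 20589) = √(49166 - 20589) = √28577 = 41*√17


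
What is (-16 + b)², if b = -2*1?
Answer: 324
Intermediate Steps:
b = -2
(-16 + b)² = (-16 - 2)² = (-18)² = 324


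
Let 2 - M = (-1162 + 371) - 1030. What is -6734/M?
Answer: -6734/1823 ≈ -3.6939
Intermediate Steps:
M = 1823 (M = 2 - ((-1162 + 371) - 1030) = 2 - (-791 - 1030) = 2 - 1*(-1821) = 2 + 1821 = 1823)
-6734/M = -6734/1823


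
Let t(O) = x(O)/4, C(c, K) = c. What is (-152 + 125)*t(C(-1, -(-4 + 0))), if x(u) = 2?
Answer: -27/2 ≈ -13.500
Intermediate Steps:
t(O) = ½ (t(O) = 2/4 = 2*(¼) = ½)
(-152 + 125)*t(C(-1, -(-4 + 0))) = (-152 + 125)*(½) = -27*½ = -27/2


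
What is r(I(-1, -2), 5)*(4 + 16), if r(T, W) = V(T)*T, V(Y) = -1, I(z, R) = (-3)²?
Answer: -180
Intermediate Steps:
I(z, R) = 9
r(T, W) = -T
r(I(-1, -2), 5)*(4 + 16) = (-1*9)*(4 + 16) = -9*20 = -180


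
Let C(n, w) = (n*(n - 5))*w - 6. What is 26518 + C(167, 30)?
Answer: 838132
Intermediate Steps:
C(n, w) = -6 + n*w*(-5 + n) (C(n, w) = (n*(-5 + n))*w - 6 = n*w*(-5 + n) - 6 = -6 + n*w*(-5 + n))
26518 + C(167, 30) = 26518 + (-6 + 30*167**2 - 5*167*30) = 26518 + (-6 + 30*27889 - 25050) = 26518 + (-6 + 836670 - 25050) = 26518 + 811614 = 838132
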